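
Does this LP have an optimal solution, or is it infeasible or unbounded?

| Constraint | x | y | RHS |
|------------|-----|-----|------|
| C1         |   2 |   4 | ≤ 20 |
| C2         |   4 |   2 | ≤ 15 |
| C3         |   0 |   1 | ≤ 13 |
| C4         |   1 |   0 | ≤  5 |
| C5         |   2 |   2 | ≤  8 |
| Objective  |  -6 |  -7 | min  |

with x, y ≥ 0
The point (0, 4) satisfies every constraint, so the LP is feasible; the constraints give x ≤ 5 and y ≤ 13, which with x, y ≥ 0 keep the feasible region inside a bounded box. A feasible, bounded LP attains a finite optimum at a vertex.

Evaluating z = -6x - 7y at each vertex:
  (0, 0): z = 0
  (3.75, 0): z = -22.5
  (3.5, 0.5): z = -24.5
  (0, 4): z = -28

Bounded optimum: z* = -28 at (0, 4).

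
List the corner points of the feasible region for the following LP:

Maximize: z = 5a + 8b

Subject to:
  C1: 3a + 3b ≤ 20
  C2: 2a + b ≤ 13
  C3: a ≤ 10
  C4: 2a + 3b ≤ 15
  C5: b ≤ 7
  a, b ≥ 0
Each vertex is the intersection of two constraint boundaries that also satisfies all remaining constraints:
  a = 0 and b = 0 → (0, 0)
  2a + b = 13 and b = 0 → (6.5, 0)
  3a + 3b = 20 and 2a + b = 13 → (6.333, 0.3333)
  3a + 3b = 20 and 2a + 3b = 15 → (5, 1.667)
  2a + 3b = 15 and a = 0 → (0, 5)

Vertices: (0, 0), (6.5, 0), (6.333, 0.3333), (5, 1.667), (0, 5)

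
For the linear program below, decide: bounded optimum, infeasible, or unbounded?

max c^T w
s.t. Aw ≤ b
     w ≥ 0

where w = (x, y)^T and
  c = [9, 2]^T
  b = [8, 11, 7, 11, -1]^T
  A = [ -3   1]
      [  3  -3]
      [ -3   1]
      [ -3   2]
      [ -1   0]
Feasible point: (1, 0) satisfies every constraint, so the LP is feasible.
Direction d = (1, 1): for each constraint row a, a·d ≤ 0 —
  (-3)(1) + (1)(1) = -2 ≤ 0
  (3)(1) + (-3)(1) = 0 ≤ 0
  (-3)(1) + (1)(1) = -2 ≤ 0
  (-3)(1) + (2)(1) = -1 ≤ 0
  (-1)(1) + (0)(1) = -1 ≤ 0
and d ≥ 0, so (1, 0) + t·d stays feasible for every t ≥ 0. Along this ray z = 9x + 2y changes by 11 per unit t, so z → +∞.

Unbounded — the objective can increase without bound over the feasible region.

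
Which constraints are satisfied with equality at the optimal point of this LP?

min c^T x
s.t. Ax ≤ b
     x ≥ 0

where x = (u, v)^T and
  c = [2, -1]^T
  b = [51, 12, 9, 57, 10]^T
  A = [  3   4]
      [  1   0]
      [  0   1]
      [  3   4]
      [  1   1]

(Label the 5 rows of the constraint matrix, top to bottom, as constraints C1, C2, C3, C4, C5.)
Optimal: u = 0, v = 9
Slack at optimum:
  C1: slack = 15
  C2: slack = 12
  C3: slack = 0 (binding)
  C4: slack = 21
  C5: slack = 1
  u ≥ 0: u = 0 (binding)
  v ≥ 0: v = 9
Binding constraints: C3, u ≥ 0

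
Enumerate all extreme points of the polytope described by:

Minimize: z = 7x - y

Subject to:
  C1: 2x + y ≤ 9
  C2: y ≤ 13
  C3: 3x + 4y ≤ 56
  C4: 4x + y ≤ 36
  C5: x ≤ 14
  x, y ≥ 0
Each vertex is the intersection of two constraint boundaries that also satisfies all remaining constraints:
  x = 0 and y = 0 → (0, 0)
  2x + y = 9 and y = 0 → (4.5, 0)
  2x + y = 9 and x = 0 → (0, 9)

Vertices: (0, 0), (4.5, 0), (0, 9)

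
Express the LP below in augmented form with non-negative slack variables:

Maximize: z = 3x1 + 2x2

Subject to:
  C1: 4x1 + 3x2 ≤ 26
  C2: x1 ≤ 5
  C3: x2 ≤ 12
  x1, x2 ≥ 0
max z = 3x1 + 2x2

s.t.
  4x1 + 3x2 + s1 = 26
  x1 + s2 = 5
  x2 + s3 = 12
  x1, x2, s1, s2, s3 ≥ 0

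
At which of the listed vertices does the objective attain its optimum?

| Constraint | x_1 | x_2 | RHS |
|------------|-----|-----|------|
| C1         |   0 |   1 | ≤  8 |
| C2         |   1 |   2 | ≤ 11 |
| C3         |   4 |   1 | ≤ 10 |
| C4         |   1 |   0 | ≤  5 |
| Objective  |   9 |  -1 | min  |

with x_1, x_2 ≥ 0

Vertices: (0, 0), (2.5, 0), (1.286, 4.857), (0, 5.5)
Evaluating z = 9x_1 - x_2 at each vertex:
  (0, 0): z = 0
  (2.5, 0): z = 22.5
  (1.286, 4.857): z = 6.714
  (0, 5.5): z = -5.5

The smallest value is z = -5.5, attained at (0, 5.5).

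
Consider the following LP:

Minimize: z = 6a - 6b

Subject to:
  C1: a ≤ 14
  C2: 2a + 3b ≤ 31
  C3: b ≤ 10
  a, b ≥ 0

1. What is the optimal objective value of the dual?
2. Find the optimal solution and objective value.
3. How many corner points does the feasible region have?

1. -60 (by strong duality, equal to the primal optimum)
2. a = 0, b = 10, z = -60
3. 5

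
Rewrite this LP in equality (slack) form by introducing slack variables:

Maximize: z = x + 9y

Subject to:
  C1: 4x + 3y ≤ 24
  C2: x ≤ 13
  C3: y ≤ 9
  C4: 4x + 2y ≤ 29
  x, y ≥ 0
max z = x + 9y

s.t.
  4x + 3y + s1 = 24
  x + s2 = 13
  y + s3 = 9
  4x + 2y + s4 = 29
  x, y, s1, s2, s3, s4 ≥ 0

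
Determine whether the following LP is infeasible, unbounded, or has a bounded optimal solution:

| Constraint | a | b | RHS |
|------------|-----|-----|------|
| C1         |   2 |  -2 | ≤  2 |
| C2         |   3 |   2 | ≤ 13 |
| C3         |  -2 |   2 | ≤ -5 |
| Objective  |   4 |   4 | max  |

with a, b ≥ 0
C1 requires 2a - 2b ≤ 2, while C3 (-2a + 2b ≤ -5) is equivalent to 2a - 2b ≥ 5. Together they would need 5 ≤ 2a - 2b ≤ 2, which is impossible since 5 > 2. No point satisfies all constraints.

The feasible region is empty; the LP is infeasible.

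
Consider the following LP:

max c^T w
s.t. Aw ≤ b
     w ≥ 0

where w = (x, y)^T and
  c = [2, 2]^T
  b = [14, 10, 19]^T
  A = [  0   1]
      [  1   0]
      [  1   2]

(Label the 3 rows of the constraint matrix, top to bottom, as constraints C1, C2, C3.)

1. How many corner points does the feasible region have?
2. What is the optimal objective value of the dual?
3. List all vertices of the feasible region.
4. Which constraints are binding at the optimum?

1. 4
2. 29 (by strong duality, equal to the primal optimum)
3. (0, 0), (10, 0), (10, 4.5), (0, 9.5)
4. C2, C3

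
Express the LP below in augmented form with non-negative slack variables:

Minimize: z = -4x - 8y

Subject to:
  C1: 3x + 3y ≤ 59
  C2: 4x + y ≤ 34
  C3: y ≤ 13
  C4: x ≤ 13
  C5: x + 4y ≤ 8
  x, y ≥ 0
min z = -4x - 8y

s.t.
  3x + 3y + s1 = 59
  4x + y + s2 = 34
  y + s3 = 13
  x + s4 = 13
  x + 4y + s5 = 8
  x, y, s1, s2, s3, s4, s5 ≥ 0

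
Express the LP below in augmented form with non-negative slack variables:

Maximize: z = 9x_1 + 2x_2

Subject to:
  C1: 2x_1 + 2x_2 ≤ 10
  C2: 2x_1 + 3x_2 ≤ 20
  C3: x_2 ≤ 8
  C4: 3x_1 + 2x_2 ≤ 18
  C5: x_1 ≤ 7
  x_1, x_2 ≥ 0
max z = 9x_1 + 2x_2

s.t.
  2x_1 + 2x_2 + s1 = 10
  2x_1 + 3x_2 + s2 = 20
  x_2 + s3 = 8
  3x_1 + 2x_2 + s4 = 18
  x_1 + s5 = 7
  x_1, x_2, s1, s2, s3, s4, s5 ≥ 0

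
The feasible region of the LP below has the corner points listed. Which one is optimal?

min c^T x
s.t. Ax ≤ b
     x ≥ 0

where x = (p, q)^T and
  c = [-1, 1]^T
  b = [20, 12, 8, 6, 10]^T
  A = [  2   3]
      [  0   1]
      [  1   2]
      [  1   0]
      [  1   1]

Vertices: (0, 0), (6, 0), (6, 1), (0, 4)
Evaluating z = -p + q at each vertex:
  (0, 0): z = 0
  (6, 0): z = -6
  (6, 1): z = -5
  (0, 4): z = 4

The smallest value is z = -6, attained at (6, 0).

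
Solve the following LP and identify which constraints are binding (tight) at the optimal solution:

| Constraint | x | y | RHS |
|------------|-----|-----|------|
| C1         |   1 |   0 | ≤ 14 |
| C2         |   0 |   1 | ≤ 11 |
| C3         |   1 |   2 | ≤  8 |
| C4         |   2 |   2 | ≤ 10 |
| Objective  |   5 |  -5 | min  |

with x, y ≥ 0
Optimal: x = 0, y = 4
Slack at optimum:
  C1: slack = 14
  C2: slack = 7
  C3: slack = 0 (binding)
  C4: slack = 2
  x ≥ 0: x = 0 (binding)
  y ≥ 0: y = 4
Binding constraints: C3, x ≥ 0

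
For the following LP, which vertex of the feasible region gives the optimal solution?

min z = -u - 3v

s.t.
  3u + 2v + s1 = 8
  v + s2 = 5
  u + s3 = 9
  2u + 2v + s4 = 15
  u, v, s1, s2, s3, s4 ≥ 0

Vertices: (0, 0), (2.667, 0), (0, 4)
(0, 4) with z = -12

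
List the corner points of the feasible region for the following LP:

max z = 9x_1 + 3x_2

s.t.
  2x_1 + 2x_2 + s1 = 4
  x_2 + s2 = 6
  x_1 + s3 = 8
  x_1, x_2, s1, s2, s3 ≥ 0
Each vertex is the intersection of two constraint boundaries that also satisfies all remaining constraints:
  x_1 = 0 and x_2 = 0 → (0, 0)
  2x_1 + 2x_2 = 4 and x_2 = 0 → (2, 0)
  2x_1 + 2x_2 = 4 and x_1 = 0 → (0, 2)

Vertices: (0, 0), (2, 0), (0, 2)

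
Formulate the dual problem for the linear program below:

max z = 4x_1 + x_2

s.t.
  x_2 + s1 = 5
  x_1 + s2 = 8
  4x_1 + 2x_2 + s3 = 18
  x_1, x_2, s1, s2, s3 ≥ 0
Minimize: z = 5y1 + 8y2 + 18y3

Subject to:
  C1: -y2 - 4y3 ≤ -4
  C2: -y1 - 2y3 ≤ -1
  y1, y2, y3 ≥ 0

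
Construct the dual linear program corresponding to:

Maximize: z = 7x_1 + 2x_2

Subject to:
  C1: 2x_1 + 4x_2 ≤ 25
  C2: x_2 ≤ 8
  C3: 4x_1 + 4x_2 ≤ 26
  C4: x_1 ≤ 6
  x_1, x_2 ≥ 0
Minimize: z = 25y1 + 8y2 + 26y3 + 6y4

Subject to:
  C1: -2y1 - 4y3 - y4 ≤ -7
  C2: -4y1 - y2 - 4y3 ≤ -2
  y1, y2, y3, y4 ≥ 0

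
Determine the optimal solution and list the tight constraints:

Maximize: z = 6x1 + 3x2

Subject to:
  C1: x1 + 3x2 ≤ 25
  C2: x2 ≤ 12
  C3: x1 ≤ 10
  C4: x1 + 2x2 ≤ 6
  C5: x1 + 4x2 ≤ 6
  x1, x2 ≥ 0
Optimal: x1 = 6, x2 = 0
Slack at optimum:
  C1: slack = 19
  C2: slack = 12
  C3: slack = 4
  C4: slack = 0 (binding)
  C5: slack = 0 (binding)
  x1 ≥ 0: x1 = 6
  x2 ≥ 0: x2 = 0 (binding)
Binding constraints: C4, C5, x2 ≥ 0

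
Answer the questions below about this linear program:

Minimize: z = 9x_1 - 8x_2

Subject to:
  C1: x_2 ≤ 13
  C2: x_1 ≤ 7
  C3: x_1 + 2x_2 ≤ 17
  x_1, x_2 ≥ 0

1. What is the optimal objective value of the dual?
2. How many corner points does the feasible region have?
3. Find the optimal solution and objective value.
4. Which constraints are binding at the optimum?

1. -68 (by strong duality, equal to the primal optimum)
2. 4
3. x_1 = 0, x_2 = 8.5, z = -68
4. C3, x_1 ≥ 0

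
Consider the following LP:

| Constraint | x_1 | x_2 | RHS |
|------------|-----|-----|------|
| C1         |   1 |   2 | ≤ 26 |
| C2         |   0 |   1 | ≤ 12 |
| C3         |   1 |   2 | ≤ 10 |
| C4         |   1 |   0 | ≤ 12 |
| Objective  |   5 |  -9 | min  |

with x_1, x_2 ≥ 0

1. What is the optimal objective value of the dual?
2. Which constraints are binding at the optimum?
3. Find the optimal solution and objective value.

1. -45 (by strong duality, equal to the primal optimum)
2. C3, x_1 ≥ 0
3. x_1 = 0, x_2 = 5, z = -45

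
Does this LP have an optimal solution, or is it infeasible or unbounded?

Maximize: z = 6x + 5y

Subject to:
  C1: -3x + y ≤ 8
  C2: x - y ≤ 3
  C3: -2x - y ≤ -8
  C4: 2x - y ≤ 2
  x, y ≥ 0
Feasible point: (2, 4) satisfies every constraint, so the LP is feasible.
Direction d = (1, 3): for each constraint row a, a·d ≤ 0 —
  (-3)(1) + (1)(3) = 0 ≤ 0
  (1)(1) + (-1)(3) = -2 ≤ 0
  (-2)(1) + (-1)(3) = -5 ≤ 0
  (2)(1) + (-1)(3) = -1 ≤ 0
and d ≥ 0, so (2, 4) + t·d stays feasible for every t ≥ 0. Along this ray z = 6x + 5y changes by 21 per unit t, so z → +∞.

Unbounded — the objective can increase without bound over the feasible region.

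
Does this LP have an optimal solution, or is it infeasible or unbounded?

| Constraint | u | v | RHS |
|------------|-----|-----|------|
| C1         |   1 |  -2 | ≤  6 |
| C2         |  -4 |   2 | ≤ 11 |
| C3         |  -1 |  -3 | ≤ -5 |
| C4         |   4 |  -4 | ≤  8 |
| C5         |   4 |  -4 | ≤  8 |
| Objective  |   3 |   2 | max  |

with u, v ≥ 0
Feasible point: (0, 2) satisfies every constraint, so the LP is feasible.
Direction d = (1, 1): for each constraint row a, a·d ≤ 0 —
  (1)(1) + (-2)(1) = -1 ≤ 0
  (-4)(1) + (2)(1) = -2 ≤ 0
  (-1)(1) + (-3)(1) = -4 ≤ 0
  (4)(1) + (-4)(1) = 0 ≤ 0
  (4)(1) + (-4)(1) = 0 ≤ 0
and d ≥ 0, so (0, 2) + t·d stays feasible for every t ≥ 0. Along this ray z = 3u + 2v changes by 5 per unit t, so z → +∞.

Unbounded — the objective can increase without bound over the feasible region.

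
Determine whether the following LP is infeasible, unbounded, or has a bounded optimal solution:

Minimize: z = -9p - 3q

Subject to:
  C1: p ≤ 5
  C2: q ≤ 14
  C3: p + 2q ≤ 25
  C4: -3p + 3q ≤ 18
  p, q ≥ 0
The point (5, 10) satisfies every constraint, so the LP is feasible; the constraints give p ≤ 5 and q ≤ 14, which with p, q ≥ 0 keep the feasible region inside a bounded box. A feasible, bounded LP attains a finite optimum at a vertex.

Evaluating z = -9p - 3q at each vertex:
  (0, 0): z = 0
  (5, 0): z = -45
  (5, 10): z = -75
  (4.333, 10.33): z = -70
  (0, 6): z = -18

The LP has an optimal solution: (5, 10) with z = -75.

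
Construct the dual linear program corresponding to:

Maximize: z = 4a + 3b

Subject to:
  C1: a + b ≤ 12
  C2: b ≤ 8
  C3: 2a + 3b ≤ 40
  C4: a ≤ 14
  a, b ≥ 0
Minimize: z = 12y1 + 8y2 + 40y3 + 14y4

Subject to:
  C1: -y1 - 2y3 - y4 ≤ -4
  C2: -y1 - y2 - 3y3 ≤ -3
  y1, y2, y3, y4 ≥ 0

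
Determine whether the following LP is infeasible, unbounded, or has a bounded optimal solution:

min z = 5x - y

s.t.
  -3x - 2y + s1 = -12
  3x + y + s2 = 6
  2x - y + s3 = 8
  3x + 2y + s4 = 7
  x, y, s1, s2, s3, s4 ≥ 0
The row 3x + 2y + s4 = 7 with s4 ≥ 0 requires 3x + 2y ≤ 7, while the row -3x - 2y + s1 = -12 with s1 ≥ 0 is equivalent to 3x + 2y ≥ 12. Together they would need 12 ≤ 3x + 2y ≤ 7, which is impossible since 12 > 7. No point satisfies all constraints.

Infeasible: no point satisfies all constraints simultaneously.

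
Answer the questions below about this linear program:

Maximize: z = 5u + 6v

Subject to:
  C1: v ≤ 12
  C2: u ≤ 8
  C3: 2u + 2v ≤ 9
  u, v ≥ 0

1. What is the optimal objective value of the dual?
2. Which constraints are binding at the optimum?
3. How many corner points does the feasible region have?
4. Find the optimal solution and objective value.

1. 27 (by strong duality, equal to the primal optimum)
2. C3, u ≥ 0
3. 3
4. u = 0, v = 4.5, z = 27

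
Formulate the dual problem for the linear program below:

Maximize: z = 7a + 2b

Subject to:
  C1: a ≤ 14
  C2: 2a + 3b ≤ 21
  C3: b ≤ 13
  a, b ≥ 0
Minimize: z = 14y1 + 21y2 + 13y3

Subject to:
  C1: -y1 - 2y2 ≤ -7
  C2: -3y2 - y3 ≤ -2
  y1, y2, y3 ≥ 0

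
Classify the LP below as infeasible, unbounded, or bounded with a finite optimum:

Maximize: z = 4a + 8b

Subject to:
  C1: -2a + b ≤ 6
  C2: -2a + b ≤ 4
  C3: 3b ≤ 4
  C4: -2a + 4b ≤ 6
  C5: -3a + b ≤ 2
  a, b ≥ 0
Feasible point: (0, 0) satisfies every constraint, so the LP is feasible.
Direction d = (1, 0): for each constraint row a, a·d ≤ 0 —
  (-2)(1) + (1)(0) = -2 ≤ 0
  (-2)(1) + (1)(0) = -2 ≤ 0
  (0)(1) + (3)(0) = 0 ≤ 0
  (-2)(1) + (4)(0) = -2 ≤ 0
  (-3)(1) + (1)(0) = -3 ≤ 0
and d ≥ 0, so (0, 0) + t·d stays feasible for every t ≥ 0. Along this ray z = 4a + 8b changes by 4 per unit t, so z → +∞.

Unbounded — the objective can increase without bound over the feasible region.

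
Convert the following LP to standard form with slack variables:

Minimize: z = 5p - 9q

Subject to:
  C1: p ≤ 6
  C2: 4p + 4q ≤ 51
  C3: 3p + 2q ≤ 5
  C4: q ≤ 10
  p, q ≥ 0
min z = 5p - 9q

s.t.
  p + s1 = 6
  4p + 4q + s2 = 51
  3p + 2q + s3 = 5
  q + s4 = 10
  p, q, s1, s2, s3, s4 ≥ 0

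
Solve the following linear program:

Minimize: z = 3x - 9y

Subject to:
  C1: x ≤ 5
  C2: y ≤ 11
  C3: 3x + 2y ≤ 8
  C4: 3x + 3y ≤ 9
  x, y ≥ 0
x = 0, y = 3, z = -27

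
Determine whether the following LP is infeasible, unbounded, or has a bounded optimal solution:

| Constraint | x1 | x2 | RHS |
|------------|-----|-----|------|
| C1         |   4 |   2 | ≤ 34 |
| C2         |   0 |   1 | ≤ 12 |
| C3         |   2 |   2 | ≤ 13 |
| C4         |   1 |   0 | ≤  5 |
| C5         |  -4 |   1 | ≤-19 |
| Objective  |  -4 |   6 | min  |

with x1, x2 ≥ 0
The point (5, 0) satisfies every constraint, so the LP is feasible; the constraints give x1 ≤ 5 and x2 ≤ 12, which with x1, x2 ≥ 0 keep the feasible region inside a bounded box. A feasible, bounded LP attains a finite optimum at a vertex.

Evaluating z = -4x1 + 6x2 at each vertex:
  (4.75, 0): z = -19
  (5, 0): z = -20
  (5, 1): z = -14

Bounded optimum: z* = -20 at (5, 0).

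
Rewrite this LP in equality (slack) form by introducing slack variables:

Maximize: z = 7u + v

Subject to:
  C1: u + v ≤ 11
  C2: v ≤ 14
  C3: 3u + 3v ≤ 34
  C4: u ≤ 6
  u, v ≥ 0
max z = 7u + v

s.t.
  u + v + s1 = 11
  v + s2 = 14
  3u + 3v + s3 = 34
  u + s4 = 6
  u, v, s1, s2, s3, s4 ≥ 0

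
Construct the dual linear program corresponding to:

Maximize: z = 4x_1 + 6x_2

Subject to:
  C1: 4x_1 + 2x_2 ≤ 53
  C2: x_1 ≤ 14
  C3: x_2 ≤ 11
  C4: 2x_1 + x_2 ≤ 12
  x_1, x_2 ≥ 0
Minimize: z = 53y1 + 14y2 + 11y3 + 12y4

Subject to:
  C1: -4y1 - y2 - 2y4 ≤ -4
  C2: -2y1 - y3 - y4 ≤ -6
  y1, y2, y3, y4 ≥ 0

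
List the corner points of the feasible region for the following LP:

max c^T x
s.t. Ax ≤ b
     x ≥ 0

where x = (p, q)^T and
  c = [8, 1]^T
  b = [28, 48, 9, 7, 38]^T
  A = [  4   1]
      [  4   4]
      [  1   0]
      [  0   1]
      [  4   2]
Each vertex is the intersection of two constraint boundaries that also satisfies all remaining constraints:
  p = 0 and q = 0 → (0, 0)
  4p + q = 28 and q = 0 → (7, 0)
  4p + q = 28 and 4p + 4q = 48 → (5.333, 6.667)
  4p + 4q = 48 and q = 7 → (5, 7)
  q = 7 and p = 0 → (0, 7)

Vertices: (0, 0), (7, 0), (5.333, 6.667), (5, 7), (0, 7)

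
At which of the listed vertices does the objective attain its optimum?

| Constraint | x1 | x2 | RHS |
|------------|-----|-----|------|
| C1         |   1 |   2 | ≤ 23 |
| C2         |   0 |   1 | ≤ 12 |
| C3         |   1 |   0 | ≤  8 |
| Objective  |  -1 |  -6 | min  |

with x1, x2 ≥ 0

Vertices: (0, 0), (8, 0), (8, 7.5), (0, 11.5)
(0, 11.5) with z = -69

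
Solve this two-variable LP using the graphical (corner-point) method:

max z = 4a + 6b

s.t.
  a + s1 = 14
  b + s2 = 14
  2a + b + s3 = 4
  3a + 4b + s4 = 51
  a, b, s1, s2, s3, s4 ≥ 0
a = 0, b = 4, z = 24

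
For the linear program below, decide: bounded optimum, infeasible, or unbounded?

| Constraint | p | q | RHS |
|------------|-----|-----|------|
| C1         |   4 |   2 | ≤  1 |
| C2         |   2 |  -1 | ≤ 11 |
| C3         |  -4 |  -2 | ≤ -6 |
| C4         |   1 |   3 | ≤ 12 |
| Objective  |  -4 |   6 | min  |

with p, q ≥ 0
C1 requires 4p + 2q ≤ 1, while C3 (-4p - 2q ≤ -6) is equivalent to 4p + 2q ≥ 6. Together they would need 6 ≤ 4p + 2q ≤ 1, which is impossible since 6 > 1. No point satisfies all constraints.

The feasible region is empty; the LP is infeasible.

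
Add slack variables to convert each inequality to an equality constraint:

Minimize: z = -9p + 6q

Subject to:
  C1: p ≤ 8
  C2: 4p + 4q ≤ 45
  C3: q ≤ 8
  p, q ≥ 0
min z = -9p + 6q

s.t.
  p + s1 = 8
  4p + 4q + s2 = 45
  q + s3 = 8
  p, q, s1, s2, s3 ≥ 0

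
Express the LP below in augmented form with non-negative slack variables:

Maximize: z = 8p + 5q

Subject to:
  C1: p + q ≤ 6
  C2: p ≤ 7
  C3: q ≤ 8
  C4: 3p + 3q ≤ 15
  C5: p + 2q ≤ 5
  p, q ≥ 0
max z = 8p + 5q

s.t.
  p + q + s1 = 6
  p + s2 = 7
  q + s3 = 8
  3p + 3q + s4 = 15
  p + 2q + s5 = 5
  p, q, s1, s2, s3, s4, s5 ≥ 0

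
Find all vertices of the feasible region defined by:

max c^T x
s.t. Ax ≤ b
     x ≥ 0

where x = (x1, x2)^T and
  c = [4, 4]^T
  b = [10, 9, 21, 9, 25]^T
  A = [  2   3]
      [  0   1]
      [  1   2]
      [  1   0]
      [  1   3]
Each vertex is the intersection of two constraint boundaries that also satisfies all remaining constraints:
  x1 = 0 and x2 = 0 → (0, 0)
  2x1 + 3x2 = 10 and x2 = 0 → (5, 0)
  2x1 + 3x2 = 10 and x1 = 0 → (0, 3.333)

Vertices: (0, 0), (5, 0), (0, 3.333)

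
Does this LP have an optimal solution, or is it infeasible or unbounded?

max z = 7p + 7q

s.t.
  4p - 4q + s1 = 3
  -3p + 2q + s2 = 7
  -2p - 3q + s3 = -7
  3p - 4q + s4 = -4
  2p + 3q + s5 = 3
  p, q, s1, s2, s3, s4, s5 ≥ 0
The row 2p + 3q + s5 = 3 with s5 ≥ 0 requires 2p + 3q ≤ 3, while the row -2p - 3q + s3 = -7 with s3 ≥ 0 is equivalent to 2p + 3q ≥ 7. Together they would need 7 ≤ 2p + 3q ≤ 3, which is impossible since 7 > 3. No point satisfies all constraints.

Infeasible: no point satisfies all constraints simultaneously.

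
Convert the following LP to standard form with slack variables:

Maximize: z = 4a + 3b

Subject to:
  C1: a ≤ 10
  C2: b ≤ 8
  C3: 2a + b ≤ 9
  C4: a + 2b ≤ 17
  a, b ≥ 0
max z = 4a + 3b

s.t.
  a + s1 = 10
  b + s2 = 8
  2a + b + s3 = 9
  a + 2b + s4 = 17
  a, b, s1, s2, s3, s4 ≥ 0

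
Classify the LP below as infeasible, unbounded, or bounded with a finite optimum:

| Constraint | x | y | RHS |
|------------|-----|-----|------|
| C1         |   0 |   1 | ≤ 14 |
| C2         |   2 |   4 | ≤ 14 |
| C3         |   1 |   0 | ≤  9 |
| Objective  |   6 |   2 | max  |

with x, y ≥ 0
The point (7, 0) satisfies every constraint, so the LP is feasible; the constraints give x ≤ 9 and y ≤ 14, which with x, y ≥ 0 keep the feasible region inside a bounded box. A feasible, bounded LP attains a finite optimum at a vertex.

Bounded optimum: z* = 42 at (7, 0).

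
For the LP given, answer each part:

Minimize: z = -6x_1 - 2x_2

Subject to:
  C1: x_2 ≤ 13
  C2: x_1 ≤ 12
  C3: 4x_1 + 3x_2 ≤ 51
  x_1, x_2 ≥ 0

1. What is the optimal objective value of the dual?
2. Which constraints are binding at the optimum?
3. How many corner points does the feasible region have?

1. -74 (by strong duality, equal to the primal optimum)
2. C2, C3
3. 5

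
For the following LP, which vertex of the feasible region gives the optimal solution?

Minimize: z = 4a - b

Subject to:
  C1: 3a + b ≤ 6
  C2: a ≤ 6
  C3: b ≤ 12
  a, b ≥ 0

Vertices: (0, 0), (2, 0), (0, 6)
(0, 6) with z = -6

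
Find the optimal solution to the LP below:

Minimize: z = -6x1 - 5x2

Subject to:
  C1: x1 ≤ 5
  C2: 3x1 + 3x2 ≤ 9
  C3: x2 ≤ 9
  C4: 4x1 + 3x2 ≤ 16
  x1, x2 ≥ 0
x1 = 3, x2 = 0, z = -18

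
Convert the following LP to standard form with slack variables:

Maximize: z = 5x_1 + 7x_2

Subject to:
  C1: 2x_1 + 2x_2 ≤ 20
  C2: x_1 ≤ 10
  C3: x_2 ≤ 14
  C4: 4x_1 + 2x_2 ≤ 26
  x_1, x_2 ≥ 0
max z = 5x_1 + 7x_2

s.t.
  2x_1 + 2x_2 + s1 = 20
  x_1 + s2 = 10
  x_2 + s3 = 14
  4x_1 + 2x_2 + s4 = 26
  x_1, x_2, s1, s2, s3, s4 ≥ 0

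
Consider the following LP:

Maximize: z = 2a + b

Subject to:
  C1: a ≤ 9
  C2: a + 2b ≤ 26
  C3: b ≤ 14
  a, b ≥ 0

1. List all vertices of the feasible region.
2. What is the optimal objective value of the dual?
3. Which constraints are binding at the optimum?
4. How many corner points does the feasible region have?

1. (0, 0), (9, 0), (9, 8.5), (0, 13)
2. 26.5 (by strong duality, equal to the primal optimum)
3. C1, C2
4. 4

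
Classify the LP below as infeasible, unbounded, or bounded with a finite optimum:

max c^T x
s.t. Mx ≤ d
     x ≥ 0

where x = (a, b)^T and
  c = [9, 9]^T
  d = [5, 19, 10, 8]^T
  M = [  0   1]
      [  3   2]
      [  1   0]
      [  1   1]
The point (3, 5) satisfies every constraint, so the LP is feasible; the constraints give a ≤ 10 and b ≤ 5, which with a, b ≥ 0 keep the feasible region inside a bounded box. A feasible, bounded LP attains a finite optimum at a vertex.

Bounded optimum: z* = 72 at (3, 5).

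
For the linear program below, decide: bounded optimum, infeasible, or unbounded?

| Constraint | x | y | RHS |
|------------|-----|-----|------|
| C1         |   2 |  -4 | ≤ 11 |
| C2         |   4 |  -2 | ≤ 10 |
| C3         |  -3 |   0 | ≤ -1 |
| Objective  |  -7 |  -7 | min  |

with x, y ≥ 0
Feasible point: (1, 0) satisfies every constraint, so the LP is feasible.
Direction d = (0, 1): for each constraint row a, a·d ≤ 0 —
  (2)(0) + (-4)(1) = -4 ≤ 0
  (4)(0) + (-2)(1) = -2 ≤ 0
  (-3)(0) + (0)(1) = 0 ≤ 0
and d ≥ 0, so (1, 0) + t·d stays feasible for every t ≥ 0. Along this ray z = -7x - 7y changes by -7 per unit t, so z → −∞.

Unbounded — the objective can decrease without bound over the feasible region.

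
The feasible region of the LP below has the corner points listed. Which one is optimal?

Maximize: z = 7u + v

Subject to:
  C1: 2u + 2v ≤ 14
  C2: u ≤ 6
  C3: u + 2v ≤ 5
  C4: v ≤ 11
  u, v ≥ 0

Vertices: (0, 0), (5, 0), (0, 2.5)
Evaluating z = 7u + v at each vertex:
  (0, 0): z = 0
  (5, 0): z = 35
  (0, 2.5): z = 2.5

The largest value is z = 35, attained at (5, 0).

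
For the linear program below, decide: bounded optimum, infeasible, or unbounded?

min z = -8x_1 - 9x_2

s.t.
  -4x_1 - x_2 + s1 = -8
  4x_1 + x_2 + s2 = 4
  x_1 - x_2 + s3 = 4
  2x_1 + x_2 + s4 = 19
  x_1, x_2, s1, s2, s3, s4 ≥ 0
The row 4x_1 + x_2 + s2 = 4 with s2 ≥ 0 requires 4x_1 + x_2 ≤ 4, while the row -4x_1 - x_2 + s1 = -8 with s1 ≥ 0 is equivalent to 4x_1 + x_2 ≥ 8. Together they would need 8 ≤ 4x_1 + x_2 ≤ 4, which is impossible since 8 > 4. No point satisfies all constraints.

Infeasible — the constraint set is empty.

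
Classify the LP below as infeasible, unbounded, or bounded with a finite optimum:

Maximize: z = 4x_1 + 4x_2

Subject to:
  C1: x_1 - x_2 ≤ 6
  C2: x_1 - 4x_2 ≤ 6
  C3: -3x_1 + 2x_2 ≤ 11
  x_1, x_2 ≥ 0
Feasible point: (0, 0) satisfies every constraint, so the LP is feasible.
Direction d = (1, 1): for each constraint row a, a·d ≤ 0 —
  (1)(1) + (-1)(1) = 0 ≤ 0
  (1)(1) + (-4)(1) = -3 ≤ 0
  (-3)(1) + (2)(1) = -1 ≤ 0
and d ≥ 0, so (0, 0) + t·d stays feasible for every t ≥ 0. Along this ray z = 4x_1 + 4x_2 changes by 8 per unit t, so z → +∞.

The LP is unbounded; z can be made arbitrarily large.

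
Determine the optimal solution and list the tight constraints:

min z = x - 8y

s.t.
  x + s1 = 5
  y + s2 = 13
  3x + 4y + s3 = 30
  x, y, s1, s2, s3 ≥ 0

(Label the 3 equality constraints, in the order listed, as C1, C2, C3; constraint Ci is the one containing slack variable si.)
Optimal: x = 0, y = 7.5
Binding: C3, x ≥ 0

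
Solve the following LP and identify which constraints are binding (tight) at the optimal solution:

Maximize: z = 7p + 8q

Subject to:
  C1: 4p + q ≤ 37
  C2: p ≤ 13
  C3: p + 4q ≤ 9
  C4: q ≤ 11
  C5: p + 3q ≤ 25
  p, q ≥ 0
Optimal: p = 9, q = 0
Binding: C3, q ≥ 0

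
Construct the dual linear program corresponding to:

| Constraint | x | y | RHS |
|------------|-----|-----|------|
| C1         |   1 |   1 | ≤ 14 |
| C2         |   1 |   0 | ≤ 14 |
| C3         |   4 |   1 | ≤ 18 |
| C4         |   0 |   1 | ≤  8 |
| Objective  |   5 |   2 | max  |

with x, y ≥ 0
Minimize: z = 14y1 + 14y2 + 18y3 + 8y4

Subject to:
  C1: -y1 - y2 - 4y3 ≤ -5
  C2: -y1 - y3 - y4 ≤ -2
  y1, y2, y3, y4 ≥ 0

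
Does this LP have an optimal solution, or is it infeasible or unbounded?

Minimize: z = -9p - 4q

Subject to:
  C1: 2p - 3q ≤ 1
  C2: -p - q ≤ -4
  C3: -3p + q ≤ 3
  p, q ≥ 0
Feasible point: (1, 3) satisfies every constraint, so the LP is feasible.
Direction d = (1, 1): for each constraint row a, a·d ≤ 0 —
  (2)(1) + (-3)(1) = -1 ≤ 0
  (-1)(1) + (-1)(1) = -2 ≤ 0
  (-3)(1) + (1)(1) = -2 ≤ 0
and d ≥ 0, so (1, 3) + t·d stays feasible for every t ≥ 0. Along this ray z = -9p - 4q changes by -13 per unit t, so z → −∞.

The LP is unbounded; z can be made arbitrarily small.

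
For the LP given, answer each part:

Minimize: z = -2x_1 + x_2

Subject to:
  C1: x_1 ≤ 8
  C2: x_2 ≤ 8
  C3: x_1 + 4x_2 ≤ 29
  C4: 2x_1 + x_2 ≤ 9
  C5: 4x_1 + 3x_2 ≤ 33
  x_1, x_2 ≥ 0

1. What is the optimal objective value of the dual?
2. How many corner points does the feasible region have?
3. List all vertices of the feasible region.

1. -9 (by strong duality, equal to the primal optimum)
2. 4
3. (0, 0), (4.5, 0), (1, 7), (0, 7.25)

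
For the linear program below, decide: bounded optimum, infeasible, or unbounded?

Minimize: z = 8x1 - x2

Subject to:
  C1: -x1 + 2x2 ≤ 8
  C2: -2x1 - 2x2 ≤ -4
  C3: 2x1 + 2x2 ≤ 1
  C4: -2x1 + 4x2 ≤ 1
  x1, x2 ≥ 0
C3 requires 2x1 + 2x2 ≤ 1, while C2 (-2x1 - 2x2 ≤ -4) is equivalent to 2x1 + 2x2 ≥ 4. Together they would need 4 ≤ 2x1 + 2x2 ≤ 1, which is impossible since 4 > 1. No point satisfies all constraints.

Infeasible — the constraint set is empty.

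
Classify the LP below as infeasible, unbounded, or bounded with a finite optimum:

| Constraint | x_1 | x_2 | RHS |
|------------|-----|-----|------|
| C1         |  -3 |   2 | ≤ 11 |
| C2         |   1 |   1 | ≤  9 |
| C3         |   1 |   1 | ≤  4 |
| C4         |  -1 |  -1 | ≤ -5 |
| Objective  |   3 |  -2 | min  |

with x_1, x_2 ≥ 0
C3 requires x_1 + x_2 ≤ 4, while C4 (-x_1 - x_2 ≤ -5) is equivalent to x_1 + x_2 ≥ 5. Together they would need 5 ≤ x_1 + x_2 ≤ 4, which is impossible since 5 > 4. No point satisfies all constraints.

Infeasible — the constraint set is empty.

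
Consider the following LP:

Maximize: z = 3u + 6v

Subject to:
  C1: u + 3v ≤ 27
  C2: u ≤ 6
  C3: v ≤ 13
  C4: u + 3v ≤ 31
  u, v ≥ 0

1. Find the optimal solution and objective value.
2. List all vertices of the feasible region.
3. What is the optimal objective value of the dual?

1. u = 6, v = 7, z = 60
2. (0, 0), (6, 0), (6, 7), (0, 9)
3. 60 (by strong duality, equal to the primal optimum)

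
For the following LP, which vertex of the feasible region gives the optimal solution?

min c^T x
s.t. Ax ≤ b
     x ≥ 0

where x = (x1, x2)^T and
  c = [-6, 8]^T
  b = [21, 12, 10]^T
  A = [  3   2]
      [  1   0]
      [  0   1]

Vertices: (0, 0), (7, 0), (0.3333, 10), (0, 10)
Evaluating z = -6x1 + 8x2 at each vertex:
  (0, 0): z = 0
  (7, 0): z = -42
  (0.3333, 10): z = 78
  (0, 10): z = 80

The smallest value is z = -42, attained at (7, 0).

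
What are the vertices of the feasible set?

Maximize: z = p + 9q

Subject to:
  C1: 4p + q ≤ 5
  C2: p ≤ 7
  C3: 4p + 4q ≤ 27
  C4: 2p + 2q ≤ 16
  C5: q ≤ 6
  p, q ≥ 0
Each vertex is the intersection of two constraint boundaries that also satisfies all remaining constraints:
  p = 0 and q = 0 → (0, 0)
  4p + q = 5 and q = 0 → (1.25, 0)
  4p + q = 5 and p = 0 → (0, 5)

Vertices: (0, 0), (1.25, 0), (0, 5)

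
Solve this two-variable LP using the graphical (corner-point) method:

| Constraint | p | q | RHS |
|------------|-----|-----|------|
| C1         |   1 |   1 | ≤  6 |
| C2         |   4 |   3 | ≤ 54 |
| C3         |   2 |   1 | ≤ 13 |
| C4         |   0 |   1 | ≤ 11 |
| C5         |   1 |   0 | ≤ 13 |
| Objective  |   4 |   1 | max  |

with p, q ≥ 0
Each vertex is the intersection of two constraint boundaries that also satisfies all remaining constraints:
  p = 0 and q = 0 → (0, 0)
  p + q = 6 and q = 0 → (6, 0)
  p + q = 6 and p = 0 → (0, 6)

Evaluating z = 4p + q at each vertex:
  (0, 0): z = 0
  (6, 0): z = 24
  (0, 6): z = 6

The maximum is at (6, 0) with z = 24.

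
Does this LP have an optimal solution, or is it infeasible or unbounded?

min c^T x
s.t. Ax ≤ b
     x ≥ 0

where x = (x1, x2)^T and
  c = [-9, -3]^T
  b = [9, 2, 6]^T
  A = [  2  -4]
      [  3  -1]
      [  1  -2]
Feasible point: (0, 0) satisfies every constraint, so the LP is feasible.
Direction d = (0, 1): for each constraint row a, a·d ≤ 0 —
  (2)(0) + (-4)(1) = -4 ≤ 0
  (3)(0) + (-1)(1) = -1 ≤ 0
  (1)(0) + (-2)(1) = -2 ≤ 0
and d ≥ 0, so (0, 0) + t·d stays feasible for every t ≥ 0. Along this ray z = -9x1 - 3x2 changes by -3 per unit t, so z → −∞.

Unbounded — the objective can decrease without bound over the feasible region.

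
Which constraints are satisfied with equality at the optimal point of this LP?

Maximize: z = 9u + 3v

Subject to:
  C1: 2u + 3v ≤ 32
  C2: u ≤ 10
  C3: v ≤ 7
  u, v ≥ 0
Optimal: u = 10, v = 4
Binding: C1, C2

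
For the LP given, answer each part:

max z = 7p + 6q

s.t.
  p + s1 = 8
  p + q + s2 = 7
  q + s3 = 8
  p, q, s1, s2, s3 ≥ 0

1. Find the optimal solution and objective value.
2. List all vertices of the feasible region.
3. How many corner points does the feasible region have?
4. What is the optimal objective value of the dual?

1. p = 7, q = 0, z = 49
2. (0, 0), (7, 0), (0, 7)
3. 3
4. 49 (by strong duality, equal to the primal optimum)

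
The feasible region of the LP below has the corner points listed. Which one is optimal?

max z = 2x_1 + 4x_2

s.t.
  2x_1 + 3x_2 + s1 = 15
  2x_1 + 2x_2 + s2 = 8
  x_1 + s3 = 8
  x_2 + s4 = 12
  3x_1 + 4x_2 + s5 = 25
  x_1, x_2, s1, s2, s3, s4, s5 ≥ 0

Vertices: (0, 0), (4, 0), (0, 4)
Evaluating z = 2x_1 + 4x_2 at each vertex:
  (0, 0): z = 0
  (4, 0): z = 8
  (0, 4): z = 16

The largest value is z = 16, attained at (0, 4).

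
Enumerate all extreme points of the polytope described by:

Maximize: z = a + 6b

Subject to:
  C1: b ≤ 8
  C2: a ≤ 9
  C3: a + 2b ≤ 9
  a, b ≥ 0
Each vertex is the intersection of two constraint boundaries that also satisfies all remaining constraints:
  a = 0 and b = 0 → (0, 0)
  a = 9 and a + 2b = 9 → (9, 0)
  a + 2b = 9 and a = 0 → (0, 4.5)

Vertices: (0, 0), (9, 0), (0, 4.5)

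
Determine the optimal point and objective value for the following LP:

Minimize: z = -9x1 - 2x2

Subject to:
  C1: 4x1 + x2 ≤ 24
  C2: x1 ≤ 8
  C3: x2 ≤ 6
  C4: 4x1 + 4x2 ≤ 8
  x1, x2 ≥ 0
Each vertex is the intersection of two constraint boundaries that also satisfies all remaining constraints:
  x1 = 0 and x2 = 0 → (0, 0)
  4x1 + 4x2 = 8 and x2 = 0 → (2, 0)
  4x1 + 4x2 = 8 and x1 = 0 → (0, 2)

Evaluating z = -9x1 - 2x2 at each vertex:
  (0, 0): z = 0
  (2, 0): z = -18
  (0, 2): z = -4

The minimum is at (2, 0) with z = -18.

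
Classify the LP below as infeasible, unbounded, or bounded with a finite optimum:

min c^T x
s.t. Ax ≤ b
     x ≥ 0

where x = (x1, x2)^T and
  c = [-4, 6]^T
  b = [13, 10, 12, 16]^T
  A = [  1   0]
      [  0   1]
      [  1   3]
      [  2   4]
The point (8, 0) satisfies every constraint, so the LP is feasible; the constraints give x1 ≤ 13 and x2 ≤ 10, which with x1, x2 ≥ 0 keep the feasible region inside a bounded box. A feasible, bounded LP attains a finite optimum at a vertex.

Evaluating z = -4x1 + 6x2 at each vertex:
  (0, 0): z = 0
  (8, 0): z = -32
  (0, 4): z = 24

Feasible with finite optimum z* = -32 at (8, 0).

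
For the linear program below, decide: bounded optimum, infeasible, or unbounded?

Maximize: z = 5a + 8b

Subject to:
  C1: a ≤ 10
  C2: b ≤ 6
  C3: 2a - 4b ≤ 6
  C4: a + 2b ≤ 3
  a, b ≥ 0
The point (3, 0) satisfies every constraint, so the LP is feasible; the constraints give a ≤ 10 and b ≤ 6, which with a, b ≥ 0 keep the feasible region inside a bounded box. A feasible, bounded LP attains a finite optimum at a vertex.

Evaluating z = 5a + 8b at each vertex:
  (0, 0): z = 0
  (3, 0): z = 15
  (0, 1.5): z = 12

The LP has an optimal solution: (3, 0) with z = 15.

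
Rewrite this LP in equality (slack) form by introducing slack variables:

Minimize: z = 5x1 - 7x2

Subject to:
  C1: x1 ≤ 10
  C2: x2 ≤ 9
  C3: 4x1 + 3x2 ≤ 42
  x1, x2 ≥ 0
min z = 5x1 - 7x2

s.t.
  x1 + s1 = 10
  x2 + s2 = 9
  4x1 + 3x2 + s3 = 42
  x1, x2, s1, s2, s3 ≥ 0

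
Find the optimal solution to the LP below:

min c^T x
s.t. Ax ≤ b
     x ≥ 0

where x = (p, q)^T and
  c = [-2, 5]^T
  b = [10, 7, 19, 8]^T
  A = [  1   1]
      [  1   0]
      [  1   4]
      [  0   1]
Each vertex is the intersection of two constraint boundaries that also satisfies all remaining constraints:
  p = 0 and q = 0 → (0, 0)
  p = 7 and q = 0 → (7, 0)
  p + q = 10 and p = 7 → (7, 3)
  p + 4q = 19 and p = 0 → (0, 4.75)

Evaluating z = -2p + 5q at each vertex:
  (0, 0): z = 0
  (7, 0): z = -14
  (7, 3): z = 1
  (0, 4.75): z = 23.75

The minimum is at (7, 0) with z = -14.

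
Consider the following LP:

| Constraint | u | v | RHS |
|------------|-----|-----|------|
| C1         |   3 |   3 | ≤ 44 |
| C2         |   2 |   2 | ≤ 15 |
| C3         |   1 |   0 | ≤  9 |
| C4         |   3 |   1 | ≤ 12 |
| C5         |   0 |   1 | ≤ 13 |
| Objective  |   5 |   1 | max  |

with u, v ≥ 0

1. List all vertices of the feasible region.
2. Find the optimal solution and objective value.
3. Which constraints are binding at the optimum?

1. (0, 0), (4, 0), (2.25, 5.25), (0, 7.5)
2. u = 4, v = 0, z = 20
3. C4, v ≥ 0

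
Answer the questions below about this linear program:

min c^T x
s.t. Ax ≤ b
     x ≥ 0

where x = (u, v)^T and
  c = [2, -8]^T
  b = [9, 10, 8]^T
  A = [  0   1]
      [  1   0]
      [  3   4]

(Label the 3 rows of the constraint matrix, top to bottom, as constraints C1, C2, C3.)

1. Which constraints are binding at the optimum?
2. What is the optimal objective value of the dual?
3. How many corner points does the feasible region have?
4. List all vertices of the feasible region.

1. C3, u ≥ 0
2. -16 (by strong duality, equal to the primal optimum)
3. 3
4. (0, 0), (2.667, 0), (0, 2)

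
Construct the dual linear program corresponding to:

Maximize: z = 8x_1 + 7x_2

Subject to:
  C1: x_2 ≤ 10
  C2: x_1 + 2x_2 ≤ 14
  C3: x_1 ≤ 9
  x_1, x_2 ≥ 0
Minimize: z = 10y1 + 14y2 + 9y3

Subject to:
  C1: -y2 - y3 ≤ -8
  C2: -y1 - 2y2 ≤ -7
  y1, y2, y3 ≥ 0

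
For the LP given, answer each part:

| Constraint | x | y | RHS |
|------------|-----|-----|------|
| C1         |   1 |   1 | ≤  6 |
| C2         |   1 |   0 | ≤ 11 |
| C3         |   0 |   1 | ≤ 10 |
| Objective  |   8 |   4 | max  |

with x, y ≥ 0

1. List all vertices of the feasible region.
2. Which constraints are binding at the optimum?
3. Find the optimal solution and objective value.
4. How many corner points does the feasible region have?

1. (0, 0), (6, 0), (0, 6)
2. C1, y ≥ 0
3. x = 6, y = 0, z = 48
4. 3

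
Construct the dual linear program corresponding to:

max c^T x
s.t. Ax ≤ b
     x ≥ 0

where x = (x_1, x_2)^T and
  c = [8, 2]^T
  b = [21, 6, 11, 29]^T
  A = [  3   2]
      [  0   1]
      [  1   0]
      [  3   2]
Minimize: z = 21y1 + 6y2 + 11y3 + 29y4

Subject to:
  C1: -3y1 - y3 - 3y4 ≤ -8
  C2: -2y1 - y2 - 2y4 ≤ -2
  y1, y2, y3, y4 ≥ 0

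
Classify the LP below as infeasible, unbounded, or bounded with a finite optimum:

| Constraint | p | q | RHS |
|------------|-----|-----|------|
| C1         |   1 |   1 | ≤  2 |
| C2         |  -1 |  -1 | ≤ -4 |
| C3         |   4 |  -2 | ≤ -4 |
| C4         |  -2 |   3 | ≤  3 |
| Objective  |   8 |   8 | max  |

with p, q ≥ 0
C1 requires p + q ≤ 2, while C2 (-p - q ≤ -4) is equivalent to p + q ≥ 4. Together they would need 4 ≤ p + q ≤ 2, which is impossible since 4 > 2. No point satisfies all constraints.

Infeasible: no point satisfies all constraints simultaneously.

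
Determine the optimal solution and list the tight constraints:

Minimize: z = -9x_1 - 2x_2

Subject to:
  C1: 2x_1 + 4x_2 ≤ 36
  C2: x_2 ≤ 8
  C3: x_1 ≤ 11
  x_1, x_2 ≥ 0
Optimal: x_1 = 11, x_2 = 3.5
Slack at optimum:
  C1: slack = 0 (binding)
  C2: slack = 4.5
  C3: slack = 0 (binding)
  x_1 ≥ 0: x_1 = 11
  x_2 ≥ 0: x_2 = 3.5
Binding constraints: C1, C3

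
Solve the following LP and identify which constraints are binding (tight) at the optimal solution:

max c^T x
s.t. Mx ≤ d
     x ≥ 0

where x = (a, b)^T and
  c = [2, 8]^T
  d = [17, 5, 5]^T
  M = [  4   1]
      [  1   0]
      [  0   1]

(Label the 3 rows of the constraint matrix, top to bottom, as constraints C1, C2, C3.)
Optimal: a = 3, b = 5
Binding: C1, C3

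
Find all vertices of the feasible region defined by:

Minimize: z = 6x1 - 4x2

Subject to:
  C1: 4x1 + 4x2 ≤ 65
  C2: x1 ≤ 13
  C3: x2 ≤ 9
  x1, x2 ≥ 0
Each vertex is the intersection of two constraint boundaries that also satisfies all remaining constraints:
  x1 = 0 and x2 = 0 → (0, 0)
  x1 = 13 and x2 = 0 → (13, 0)
  4x1 + 4x2 = 65 and x1 = 13 → (13, 3.25)
  4x1 + 4x2 = 65 and x2 = 9 → (7.25, 9)
  x2 = 9 and x1 = 0 → (0, 9)

Vertices: (0, 0), (13, 0), (13, 3.25), (7.25, 9), (0, 9)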